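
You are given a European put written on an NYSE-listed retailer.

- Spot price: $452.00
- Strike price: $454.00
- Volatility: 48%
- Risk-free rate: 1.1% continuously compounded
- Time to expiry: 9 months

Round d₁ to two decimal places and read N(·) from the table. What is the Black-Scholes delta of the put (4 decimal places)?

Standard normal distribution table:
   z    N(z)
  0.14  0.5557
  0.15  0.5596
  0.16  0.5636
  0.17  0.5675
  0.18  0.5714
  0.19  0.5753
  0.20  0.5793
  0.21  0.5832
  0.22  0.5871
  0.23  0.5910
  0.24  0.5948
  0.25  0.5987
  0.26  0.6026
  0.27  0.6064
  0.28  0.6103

-0.4129

σ√T = 0.48·√0.75 = 0.4157
d₁ = [ln(452/454) + (0.011 + 0.48²/2)·0.75] / 0.4157 = [-0.0044 + 0.0947] / 0.4157 = 0.2171 ≈ 0.22
N(d₁) = N(0.22) = 0.5871
Δ_put = N(d₁) − 1 = 0.5871 − 1 = -0.4129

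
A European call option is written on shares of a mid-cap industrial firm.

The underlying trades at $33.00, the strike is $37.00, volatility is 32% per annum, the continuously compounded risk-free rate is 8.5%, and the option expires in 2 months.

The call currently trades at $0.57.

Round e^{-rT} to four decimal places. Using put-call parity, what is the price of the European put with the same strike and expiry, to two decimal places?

$4.05

e^(−rT) = e^(−0.085·0.1667) = 0.9859
Put-call parity: C − P = S − K·e^(−rT) = 33 − 37·0.9859 = 33 − 36.4783 = -3.4783
P = C − (C − P) = 0.57 − (-3.4783) = 4.0483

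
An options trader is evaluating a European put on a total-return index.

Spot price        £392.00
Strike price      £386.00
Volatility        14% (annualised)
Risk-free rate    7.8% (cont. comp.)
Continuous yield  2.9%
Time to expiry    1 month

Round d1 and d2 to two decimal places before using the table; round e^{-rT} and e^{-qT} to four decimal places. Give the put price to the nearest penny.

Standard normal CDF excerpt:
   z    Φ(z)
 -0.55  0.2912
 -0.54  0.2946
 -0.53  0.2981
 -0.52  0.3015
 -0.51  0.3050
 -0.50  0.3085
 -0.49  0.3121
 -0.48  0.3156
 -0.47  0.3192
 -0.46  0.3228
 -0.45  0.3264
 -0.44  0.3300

σ√T = 0.14 × 0.2887 = 0.0404
d₁ = [ln(392/386) + (0.078 − 0.029 + ½·0.14²)·0.08333] / (σ√T) = (0.0154 + 0.0049) / 0.0404 = 0.5029 → 0.50
d₂ = 0.5029 − 0.0404 = 0.4625 → 0.46
exp(−qT) = exp(−0.029·0.08333) = 0.9976;  exp(−rT) = exp(−0.078·0.08333) = 0.9935
N(−d₂) = N(-0.46) = 0.3228;  N(−d₁) = N(-0.50) = 0.3085
P = 386·0.9935·0.3228 − 392·0.9976·0.3085 = 123.7909 − 120.6418 = 3.1491

£3.15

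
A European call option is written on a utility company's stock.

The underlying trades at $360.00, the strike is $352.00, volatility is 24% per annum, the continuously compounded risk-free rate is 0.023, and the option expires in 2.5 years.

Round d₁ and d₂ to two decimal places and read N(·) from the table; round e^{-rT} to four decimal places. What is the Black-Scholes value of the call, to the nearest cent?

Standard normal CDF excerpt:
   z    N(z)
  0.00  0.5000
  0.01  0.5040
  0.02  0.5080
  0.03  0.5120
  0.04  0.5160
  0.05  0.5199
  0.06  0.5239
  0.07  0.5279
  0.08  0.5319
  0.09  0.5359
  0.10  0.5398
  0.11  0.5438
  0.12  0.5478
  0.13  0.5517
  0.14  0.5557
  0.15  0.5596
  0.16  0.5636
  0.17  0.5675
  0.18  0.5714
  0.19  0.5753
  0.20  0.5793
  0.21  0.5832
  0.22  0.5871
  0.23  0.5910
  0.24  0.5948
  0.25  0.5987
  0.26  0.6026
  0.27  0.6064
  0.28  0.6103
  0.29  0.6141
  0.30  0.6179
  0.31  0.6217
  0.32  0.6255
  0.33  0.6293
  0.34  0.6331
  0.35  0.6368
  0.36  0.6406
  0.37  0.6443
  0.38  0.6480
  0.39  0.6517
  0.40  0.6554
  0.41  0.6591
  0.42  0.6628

$67.12

σ√T = 0.24 × 1.5811 = 0.3795
ln(S/K) + (r + σ²/2)T = ln(360/352) + (0.023 + 0.24²/2)·2.5 = 0.0225 + 0.1295 = 0.1520
d₁ = 0.1520 / 0.3795 = 0.4005 ⇒ 0.40
d₂ = d₁ − σ√T = 0.4005 − 0.3795 = 0.0210 ⇒ 0.02
exp(−rT) = exp(−0.023·2.5) = 0.9441
N(d₁) = N(0.40) = 0.6554;  N(d₂) = N(0.02) = 0.5080
C = 360·0.6554 − 352·0.9441·0.5080 = 235.9440 − 168.8202 = 67.1238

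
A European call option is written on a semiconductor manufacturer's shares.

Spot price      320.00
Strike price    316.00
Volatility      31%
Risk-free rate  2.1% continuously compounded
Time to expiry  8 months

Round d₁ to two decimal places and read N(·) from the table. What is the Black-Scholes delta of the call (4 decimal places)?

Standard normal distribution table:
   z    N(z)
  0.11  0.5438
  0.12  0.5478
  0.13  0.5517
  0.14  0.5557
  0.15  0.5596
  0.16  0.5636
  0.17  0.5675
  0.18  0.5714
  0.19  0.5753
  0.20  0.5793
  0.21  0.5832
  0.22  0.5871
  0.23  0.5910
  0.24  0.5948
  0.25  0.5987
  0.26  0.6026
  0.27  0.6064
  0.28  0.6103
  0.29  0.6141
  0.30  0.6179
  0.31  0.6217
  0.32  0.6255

σ√T = 0.31 × 0.8165 = 0.2531
d₁ = [ln(320/316) + (0.021 + 0.31²/2)·0.6667] / 0.2531 = [0.0126 + 0.0460] / 0.2531 = 0.2316 ⇒ 0.23
N(d₁) = N(0.23) = 0.5910
Δ_call = N(d₁) = 0.5910

0.5910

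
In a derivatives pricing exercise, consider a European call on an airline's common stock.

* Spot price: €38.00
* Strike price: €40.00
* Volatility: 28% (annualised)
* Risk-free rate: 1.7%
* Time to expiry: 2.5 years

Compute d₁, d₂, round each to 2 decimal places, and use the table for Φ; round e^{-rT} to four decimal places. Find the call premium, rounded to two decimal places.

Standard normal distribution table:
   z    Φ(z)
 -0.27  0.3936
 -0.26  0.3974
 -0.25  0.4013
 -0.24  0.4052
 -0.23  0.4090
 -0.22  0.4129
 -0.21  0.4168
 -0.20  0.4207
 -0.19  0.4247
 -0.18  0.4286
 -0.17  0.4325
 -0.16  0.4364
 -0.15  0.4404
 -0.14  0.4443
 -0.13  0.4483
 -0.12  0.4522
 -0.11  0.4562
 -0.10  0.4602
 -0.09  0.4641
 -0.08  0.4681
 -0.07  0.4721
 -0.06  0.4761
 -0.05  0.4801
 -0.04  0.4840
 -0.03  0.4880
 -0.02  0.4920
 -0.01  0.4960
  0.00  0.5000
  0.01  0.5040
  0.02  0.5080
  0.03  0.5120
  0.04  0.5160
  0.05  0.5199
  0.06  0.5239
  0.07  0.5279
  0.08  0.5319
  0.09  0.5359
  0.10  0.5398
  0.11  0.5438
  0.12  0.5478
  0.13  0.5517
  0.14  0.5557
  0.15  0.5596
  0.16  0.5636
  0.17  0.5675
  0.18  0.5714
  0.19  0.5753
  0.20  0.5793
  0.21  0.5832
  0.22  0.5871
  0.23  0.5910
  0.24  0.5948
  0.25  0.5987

T = 2.5;  σ√T = 0.4427
ln(S/K) + (r + σ²/2)T = ln(38/40) + (0.017 + 0.28²/2)·2.5 = -0.0513 + 0.1405 = 0.0892
d₁ = 0.0892 / 0.4427 = 0.2015 → 0.20
d₂ = d₁ − σ√T = 0.2015 − 0.4427 = -0.2412 → -0.24
e^(−rT) = e^(−0.017·2.5) = 0.9584
N(d₁) = N(0.20) = 0.5793;  N(d₂) = N(-0.24) = 0.4052
C = 38·0.5793 − 40·0.9584·0.4052 = 22.0134 − 15.5337 = 6.4797

€6.48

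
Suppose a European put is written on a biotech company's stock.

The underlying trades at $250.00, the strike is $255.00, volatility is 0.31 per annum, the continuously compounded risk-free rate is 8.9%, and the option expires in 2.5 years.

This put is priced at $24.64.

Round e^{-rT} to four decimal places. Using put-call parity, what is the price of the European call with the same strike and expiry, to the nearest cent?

$70.51

e^(−rT) = e^(−0.089·2.5) = 0.8005
Put-call parity: C − P = S − K·e^(−rT) = 250 − 255·0.8005 = 250 − 204.1275 = 45.8725
C = P + (C − P) = 24.64 + (45.8725) = 70.5125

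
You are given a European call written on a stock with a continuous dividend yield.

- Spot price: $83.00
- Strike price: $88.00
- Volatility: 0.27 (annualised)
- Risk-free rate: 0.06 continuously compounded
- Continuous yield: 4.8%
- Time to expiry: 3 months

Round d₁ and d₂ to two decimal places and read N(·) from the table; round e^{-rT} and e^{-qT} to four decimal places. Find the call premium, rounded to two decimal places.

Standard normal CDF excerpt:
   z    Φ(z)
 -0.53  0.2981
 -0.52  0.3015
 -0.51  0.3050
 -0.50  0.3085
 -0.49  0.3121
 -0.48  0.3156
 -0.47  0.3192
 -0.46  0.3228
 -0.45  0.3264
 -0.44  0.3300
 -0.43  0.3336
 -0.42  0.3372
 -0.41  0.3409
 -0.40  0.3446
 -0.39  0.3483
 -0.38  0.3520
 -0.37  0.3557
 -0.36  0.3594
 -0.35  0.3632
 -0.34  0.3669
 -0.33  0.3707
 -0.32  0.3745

T = 0.25;  σ√T = 0.1350
d₁ = [ln(83/88) + (0.06 − 0.048 + 0.27²/2)·0.25] / 0.1350 = [-0.0585 + 0.0121] / 0.1350 = -0.3436 which rounds to -0.34
d₂ = d₁ − σ√T = -0.3436 − 0.1350 = -0.4786 which rounds to -0.48
e^(−qT) = e^(−0.048·0.25) = 0.9881;  e^(−rT) = e^(−0.06·0.25) = 0.9851
C = 83·0.9881·N(-0.34) − 88·0.9851·N(-0.48) = 83·0.9881·0.3669 − 88·0.9851·0.3156 = 30.0903 − 27.3590 = 2.7313

$2.73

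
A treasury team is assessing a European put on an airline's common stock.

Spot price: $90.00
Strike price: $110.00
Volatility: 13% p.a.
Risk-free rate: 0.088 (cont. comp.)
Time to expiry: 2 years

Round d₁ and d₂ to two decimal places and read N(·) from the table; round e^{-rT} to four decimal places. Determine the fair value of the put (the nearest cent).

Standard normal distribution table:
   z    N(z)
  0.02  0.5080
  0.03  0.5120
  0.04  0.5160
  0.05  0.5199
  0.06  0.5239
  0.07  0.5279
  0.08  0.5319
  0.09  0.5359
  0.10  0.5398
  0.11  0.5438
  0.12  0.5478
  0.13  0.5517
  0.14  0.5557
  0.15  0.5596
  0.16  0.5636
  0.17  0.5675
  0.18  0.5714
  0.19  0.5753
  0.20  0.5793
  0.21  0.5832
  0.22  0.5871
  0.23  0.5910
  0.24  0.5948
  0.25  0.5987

$8.08

T = 2;  σ√T = 0.1838
d₁ = [ln(90/110) + (0.088 + ½·0.13²)·2] / (σ√T) = (-0.2007 + 0.1929) / 0.1838 = -0.0423 → -0.04
d₂ = -0.0423 − 0.1838 = -0.2261 → -0.23
e^(−rT) = e^(−0.088·2) = 0.8386
N(−d₂) = N(0.23) = 0.5910;  N(−d₁) = N(0.04) = 0.5160
P = 110·0.8386·0.5910 − 90·0.5160 = 54.5174 − 46.4400 = 8.0774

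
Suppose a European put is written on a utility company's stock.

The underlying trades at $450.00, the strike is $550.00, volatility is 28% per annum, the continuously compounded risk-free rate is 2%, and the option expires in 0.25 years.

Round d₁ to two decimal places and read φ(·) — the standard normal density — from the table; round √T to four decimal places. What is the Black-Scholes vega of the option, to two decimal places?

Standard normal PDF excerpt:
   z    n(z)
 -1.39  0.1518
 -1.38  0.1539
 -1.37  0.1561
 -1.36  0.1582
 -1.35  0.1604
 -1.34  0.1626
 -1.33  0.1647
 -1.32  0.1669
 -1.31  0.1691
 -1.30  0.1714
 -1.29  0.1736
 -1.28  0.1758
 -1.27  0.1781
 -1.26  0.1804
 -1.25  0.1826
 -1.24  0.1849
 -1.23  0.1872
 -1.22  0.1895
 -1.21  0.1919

T = 0.25;  σ√T = 0.1400
ln(S/K) + (r + σ²/2)T = ln(450/550) + (0.02 + 0.28²/2)·0.25 = -0.2007 + 0.0148 = -0.1859
d₁ = -0.1859 / 0.1400 = -1.3276 ⇒ -1.33
√T = √0.25 = 0.5000
φ(d₁) = φ(-1.33) = 0.1647
vega = S·φ(d₁)·√T = 450·0.1647·0.5000 = 37.0575

37.06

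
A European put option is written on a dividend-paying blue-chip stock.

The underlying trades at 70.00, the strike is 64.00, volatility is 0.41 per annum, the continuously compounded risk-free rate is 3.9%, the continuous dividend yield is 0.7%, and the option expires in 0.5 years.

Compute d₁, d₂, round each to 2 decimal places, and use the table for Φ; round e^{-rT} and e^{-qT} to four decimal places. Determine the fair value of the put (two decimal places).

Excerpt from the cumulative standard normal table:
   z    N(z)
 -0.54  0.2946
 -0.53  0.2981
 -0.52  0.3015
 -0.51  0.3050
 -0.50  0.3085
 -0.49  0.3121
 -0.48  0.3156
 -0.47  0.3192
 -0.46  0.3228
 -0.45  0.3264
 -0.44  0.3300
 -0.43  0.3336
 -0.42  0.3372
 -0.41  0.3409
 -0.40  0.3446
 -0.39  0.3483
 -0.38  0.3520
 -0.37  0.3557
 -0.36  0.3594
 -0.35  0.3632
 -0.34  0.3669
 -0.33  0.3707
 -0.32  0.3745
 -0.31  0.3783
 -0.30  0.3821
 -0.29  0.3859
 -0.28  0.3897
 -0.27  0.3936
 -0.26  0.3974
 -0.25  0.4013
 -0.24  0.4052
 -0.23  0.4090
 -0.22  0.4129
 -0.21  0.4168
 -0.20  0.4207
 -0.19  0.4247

4.64

σ√T = 0.41 × 0.7071 = 0.2899
d₁ = [ln(70/64) + (0.039 − 0.007 + ½·0.41²)·0.5] / (σ√T) = (0.0896 + 0.0580) / 0.2899 = 0.5092 ⇒ 0.51
d₂ = 0.5092 − 0.2899 = 0.2193 ⇒ 0.22
exp(−qT) = exp(−0.007·0.5) = 0.9965;  exp(−rT) = exp(−0.039·0.5) = 0.9807
N(−d₂) = N(-0.22) = 0.4129;  N(−d₁) = N(-0.51) = 0.3050
P = 64·0.9807·0.4129 − 70·0.9965·0.3050 = 25.9156 − 21.2753 = 4.6403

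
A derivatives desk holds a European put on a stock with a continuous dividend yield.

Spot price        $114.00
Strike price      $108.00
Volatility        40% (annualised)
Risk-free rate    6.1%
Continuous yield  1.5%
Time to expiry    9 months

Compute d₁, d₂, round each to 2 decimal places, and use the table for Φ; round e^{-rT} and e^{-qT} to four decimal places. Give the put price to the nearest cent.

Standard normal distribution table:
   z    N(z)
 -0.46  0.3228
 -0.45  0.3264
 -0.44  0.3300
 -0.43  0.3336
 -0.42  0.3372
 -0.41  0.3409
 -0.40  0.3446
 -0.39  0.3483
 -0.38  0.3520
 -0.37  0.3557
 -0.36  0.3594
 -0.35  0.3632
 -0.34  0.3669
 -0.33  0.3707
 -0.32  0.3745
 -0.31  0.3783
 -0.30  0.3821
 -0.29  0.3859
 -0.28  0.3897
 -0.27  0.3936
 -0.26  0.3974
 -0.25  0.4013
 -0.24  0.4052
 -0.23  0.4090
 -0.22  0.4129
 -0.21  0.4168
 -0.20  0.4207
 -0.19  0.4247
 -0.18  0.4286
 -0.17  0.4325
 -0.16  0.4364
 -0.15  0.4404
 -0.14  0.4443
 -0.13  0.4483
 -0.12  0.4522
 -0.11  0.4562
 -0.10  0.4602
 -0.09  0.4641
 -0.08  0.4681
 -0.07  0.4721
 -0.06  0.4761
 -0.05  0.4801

$10.69

T = 0.75;  σ√T = 0.3464
ln(S/K) + (r − q + σ²/2)T = ln(114/108) + (0.061 − 0.015 + 0.4²/2)·0.75 = 0.0541 + 0.0945 = 0.1486
d₁ = 0.1486 / 0.3464 = 0.4289 ⇒ 0.43
d₂ = d₁ − σ√T = 0.4289 − 0.3464 = 0.0825 ⇒ 0.08
exp(−qT) = exp(−0.015·0.75) = 0.9888;  exp(−rT) = exp(−0.061·0.75) = 0.9553
N(−d₂) = N(-0.08) = 0.4681;  N(−d₁) = N(-0.43) = 0.3336
P = 108·0.9553·0.4681 − 114·0.9888·0.3336 = 48.2950 − 37.6045 = 10.6905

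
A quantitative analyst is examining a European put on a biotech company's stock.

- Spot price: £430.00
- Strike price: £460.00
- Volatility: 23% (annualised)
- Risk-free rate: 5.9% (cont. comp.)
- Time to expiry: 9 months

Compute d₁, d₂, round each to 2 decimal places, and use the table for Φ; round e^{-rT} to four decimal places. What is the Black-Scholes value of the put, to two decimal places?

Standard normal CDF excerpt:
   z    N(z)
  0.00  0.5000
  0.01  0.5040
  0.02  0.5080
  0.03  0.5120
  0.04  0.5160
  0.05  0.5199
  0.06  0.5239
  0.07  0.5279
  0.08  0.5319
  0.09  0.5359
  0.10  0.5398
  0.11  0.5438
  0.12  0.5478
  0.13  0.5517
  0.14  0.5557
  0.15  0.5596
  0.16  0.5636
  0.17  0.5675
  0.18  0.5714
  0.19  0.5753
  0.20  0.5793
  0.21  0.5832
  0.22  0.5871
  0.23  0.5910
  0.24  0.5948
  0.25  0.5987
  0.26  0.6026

σ√T = 0.23 × 0.8660 = 0.1992
ln(S/K) + (r + σ²/2)T = ln(430/460) + (0.059 + 0.23²/2)·0.75 = -0.0674 + 0.0641 = -0.0034
d₁ = -0.0034 / 0.1992 = -0.0168 ≈ -0.02
d₂ = d₁ − σ√T = -0.0168 − 0.1992 = -0.2160 ≈ -0.22
exp(−rT) = exp(−0.059·0.75) = 0.9567
P = 460·0.9567·N(0.22) − 430·N(0.02) = 460·0.9567·0.5871 − 430·0.5080 = 258.3721 − 218.4400 = 39.9321

£39.93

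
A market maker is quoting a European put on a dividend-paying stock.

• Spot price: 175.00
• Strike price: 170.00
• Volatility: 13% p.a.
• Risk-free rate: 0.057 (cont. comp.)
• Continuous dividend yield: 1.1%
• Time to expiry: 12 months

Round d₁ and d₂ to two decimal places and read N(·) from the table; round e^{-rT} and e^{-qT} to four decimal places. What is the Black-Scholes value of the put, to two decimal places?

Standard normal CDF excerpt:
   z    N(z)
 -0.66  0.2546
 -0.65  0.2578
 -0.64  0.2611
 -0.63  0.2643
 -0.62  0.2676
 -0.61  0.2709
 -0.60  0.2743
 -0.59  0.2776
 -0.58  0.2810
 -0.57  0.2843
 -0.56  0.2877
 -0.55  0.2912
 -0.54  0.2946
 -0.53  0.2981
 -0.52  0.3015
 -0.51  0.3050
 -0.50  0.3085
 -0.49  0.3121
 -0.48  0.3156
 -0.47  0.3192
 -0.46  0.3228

3.78

σ√T = 0.13 × 1.0000 = 0.1300
d₁ = [ln(175/170) + (0.057 − 0.011 + ½·0.13²)·1] / (σ√T) = (0.0290 + 0.0544) / 0.1300 = 0.6418 → 0.64
d₂ = 0.6418 − 0.1300 = 0.5118 → 0.51
e^(−qT) = e^(−0.011·1) = 0.9891;  e^(−rT) = e^(−0.057·1) = 0.9446
N(−d₂) = N(-0.51) = 0.3050;  N(−d₁) = N(-0.64) = 0.2611
P = 170·0.9446·0.3050 − 175·0.9891·0.2611 = 48.9775 − 45.1945 = 3.7831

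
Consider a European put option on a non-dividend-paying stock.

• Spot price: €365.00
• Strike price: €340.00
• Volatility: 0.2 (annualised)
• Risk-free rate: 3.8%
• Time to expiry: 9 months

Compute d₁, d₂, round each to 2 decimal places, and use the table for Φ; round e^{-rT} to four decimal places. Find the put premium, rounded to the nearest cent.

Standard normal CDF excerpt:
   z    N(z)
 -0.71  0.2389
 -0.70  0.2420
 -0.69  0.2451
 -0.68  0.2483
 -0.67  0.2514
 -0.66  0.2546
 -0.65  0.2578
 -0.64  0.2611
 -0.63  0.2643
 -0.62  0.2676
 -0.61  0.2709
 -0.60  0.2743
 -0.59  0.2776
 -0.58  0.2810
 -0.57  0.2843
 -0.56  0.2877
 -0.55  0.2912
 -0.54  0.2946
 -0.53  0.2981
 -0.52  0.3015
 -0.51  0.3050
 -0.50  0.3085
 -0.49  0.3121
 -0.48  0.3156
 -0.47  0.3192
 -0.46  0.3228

σ√T = 0.2 × 0.8660 = 0.1732
d₁ = [ln(365/340) + (0.038 + ½·0.2²)·0.75] / (σ√T) = (0.0710 + 0.0435) / 0.1732 = 0.6608 → 0.66
d₂ = 0.6608 − 0.1732 = 0.4876 → 0.49
e^(−rT) = e^(−0.038·0.75) = 0.9719
P = 340·0.9719·N(-0.49) − 365·N(-0.66) = 340·0.9719·0.3121 − 365·0.2546 = 103.1322 − 92.9290 = 10.2032

€10.20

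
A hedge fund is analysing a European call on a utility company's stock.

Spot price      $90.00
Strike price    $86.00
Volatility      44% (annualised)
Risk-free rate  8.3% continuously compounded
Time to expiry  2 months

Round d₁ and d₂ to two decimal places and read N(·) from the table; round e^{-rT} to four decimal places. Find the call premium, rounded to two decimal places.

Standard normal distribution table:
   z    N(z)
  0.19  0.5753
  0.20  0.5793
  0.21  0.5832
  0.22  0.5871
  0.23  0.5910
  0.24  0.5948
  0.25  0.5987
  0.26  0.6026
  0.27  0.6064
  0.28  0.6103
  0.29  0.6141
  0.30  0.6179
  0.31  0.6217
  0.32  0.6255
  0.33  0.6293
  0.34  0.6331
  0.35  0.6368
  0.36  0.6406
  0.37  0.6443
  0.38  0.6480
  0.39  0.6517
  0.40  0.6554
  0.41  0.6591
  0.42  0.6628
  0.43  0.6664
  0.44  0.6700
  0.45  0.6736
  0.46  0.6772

σ√T = 0.44·√0.1667 = 0.1796
d₁ = [ln(90/86) + (0.083 + 0.44²/2)·0.1667] / 0.1796 = [0.0455 + 0.0300] / 0.1796 = 0.4199 which rounds to 0.42
d₂ = d₁ − σ√T = 0.4199 − 0.1796 = 0.2403 which rounds to 0.24
exp(−rT) = exp(−0.083·0.1667) = 0.9863
N(d₁) = N(0.42) = 0.6628;  N(d₂) = N(0.24) = 0.5948
C = 90·0.6628 − 86·0.9863·0.5948 = 59.6520 − 50.4520 = 9.2000

$9.20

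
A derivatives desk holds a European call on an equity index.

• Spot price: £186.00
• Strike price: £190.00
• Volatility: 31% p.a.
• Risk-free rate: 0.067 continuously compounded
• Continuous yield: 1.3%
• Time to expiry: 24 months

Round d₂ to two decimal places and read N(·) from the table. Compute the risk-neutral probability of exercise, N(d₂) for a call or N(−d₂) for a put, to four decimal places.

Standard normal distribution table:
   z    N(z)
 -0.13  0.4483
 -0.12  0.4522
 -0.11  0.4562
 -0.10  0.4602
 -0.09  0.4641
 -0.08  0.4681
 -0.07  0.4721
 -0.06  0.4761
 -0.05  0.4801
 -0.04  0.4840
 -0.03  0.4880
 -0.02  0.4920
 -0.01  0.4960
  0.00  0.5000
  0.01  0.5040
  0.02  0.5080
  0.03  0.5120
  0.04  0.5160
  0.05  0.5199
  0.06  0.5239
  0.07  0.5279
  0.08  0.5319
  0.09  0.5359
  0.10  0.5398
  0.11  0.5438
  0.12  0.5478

0.4920

T = 2;  σ√T = 0.4384
d₁ = [ln(186/190) + (0.067 − 0.013 + 0.31²/2)·2] / 0.4384 = [-0.0213 + 0.2041] / 0.4384 = 0.4170 ⇒ 0.42
d₂ = d₁ − σ√T = 0.4170 − 0.4384 = -0.0214 ⇒ -0.02
Pr(exercise) under Q = N(d₂) = 0.4920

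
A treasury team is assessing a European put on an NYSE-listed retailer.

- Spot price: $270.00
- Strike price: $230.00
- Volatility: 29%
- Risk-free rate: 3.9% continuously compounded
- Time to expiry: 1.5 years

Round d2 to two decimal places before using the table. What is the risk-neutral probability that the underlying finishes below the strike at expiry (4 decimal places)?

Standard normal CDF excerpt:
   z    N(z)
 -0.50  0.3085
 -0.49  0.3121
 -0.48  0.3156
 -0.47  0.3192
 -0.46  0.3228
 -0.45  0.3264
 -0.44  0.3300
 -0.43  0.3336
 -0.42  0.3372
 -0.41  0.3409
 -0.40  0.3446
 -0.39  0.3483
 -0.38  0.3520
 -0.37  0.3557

σ√T = 0.29·√1.5 = 0.3552
ln(S/K) + (r + σ²/2)T = ln(270/230) + (0.039 + 0.29²/2)·1.5 = 0.1603 + 0.1216 = 0.2819
d₁ = 0.2819 / 0.3552 = 0.7937 ≈ 0.79
d₂ = d₁ − σ√T = 0.7937 − 0.3552 = 0.4386 ≈ 0.44
Risk-neutral Pr[S_T < K] = N(−d₂) = N(-0.44) = 0.3300

0.3300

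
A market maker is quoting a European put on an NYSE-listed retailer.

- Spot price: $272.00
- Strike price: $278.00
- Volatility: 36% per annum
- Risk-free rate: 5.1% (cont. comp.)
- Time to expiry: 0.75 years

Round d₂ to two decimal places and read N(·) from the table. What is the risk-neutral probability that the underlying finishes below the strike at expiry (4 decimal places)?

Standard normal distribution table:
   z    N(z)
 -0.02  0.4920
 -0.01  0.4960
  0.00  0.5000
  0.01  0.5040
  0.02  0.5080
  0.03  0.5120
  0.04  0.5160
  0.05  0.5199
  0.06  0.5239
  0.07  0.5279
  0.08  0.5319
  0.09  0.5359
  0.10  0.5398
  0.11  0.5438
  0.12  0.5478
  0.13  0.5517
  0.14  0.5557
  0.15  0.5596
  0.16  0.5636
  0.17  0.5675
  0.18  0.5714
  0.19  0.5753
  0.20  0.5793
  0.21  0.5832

0.5398

σ√T = 0.36 × 0.8660 = 0.3118
ln(S/K) + (r + σ²/2)T = ln(272/278) + (0.051 + 0.36²/2)·0.75 = -0.0218 + 0.0868 = 0.0650
d₁ = 0.0650 / 0.3118 = 0.2086 → 0.21
d₂ = d₁ − σ√T = 0.2086 − 0.3118 = -0.1032 → -0.10
Risk-neutral Pr[S_T < K] = N(−d₂) = N(0.10) = 0.5398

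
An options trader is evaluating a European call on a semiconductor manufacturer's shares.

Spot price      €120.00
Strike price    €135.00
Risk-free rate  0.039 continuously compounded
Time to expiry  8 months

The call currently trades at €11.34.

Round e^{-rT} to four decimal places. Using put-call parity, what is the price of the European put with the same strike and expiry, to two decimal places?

e^(−rT) = e^(−0.039·0.6667) = 0.9743
Put-call parity: C − P = S − K·e^(−rT) = 120 − 135·0.9743 = 120 − 131.5305 = -11.5305
P = C − (C − P) = 11.34 − (-11.5305) = 22.8705

€22.87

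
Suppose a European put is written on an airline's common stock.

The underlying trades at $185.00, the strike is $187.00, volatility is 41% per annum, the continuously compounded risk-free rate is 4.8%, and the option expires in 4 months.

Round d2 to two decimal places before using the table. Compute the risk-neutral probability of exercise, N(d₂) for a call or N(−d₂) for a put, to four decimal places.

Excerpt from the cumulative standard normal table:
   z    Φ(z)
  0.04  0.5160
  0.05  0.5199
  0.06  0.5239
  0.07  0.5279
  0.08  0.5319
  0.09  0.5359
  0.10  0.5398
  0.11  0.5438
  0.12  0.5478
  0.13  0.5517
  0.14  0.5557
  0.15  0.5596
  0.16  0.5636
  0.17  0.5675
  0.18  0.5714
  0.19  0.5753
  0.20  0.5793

σ√T = 0.41·√0.3333 = 0.2367
d₁ = [ln(185/187) + (0.048 + ½·0.41²)·0.3333] / (σ√T) = (-0.0108 + 0.0440) / 0.2367 = 0.1405 → 0.14
d₂ = 0.1405 − 0.2367 = -0.0962 → -0.10
Risk-neutral Pr[S_T < K] = N(−d₂) = N(0.10) = 0.5398

0.5398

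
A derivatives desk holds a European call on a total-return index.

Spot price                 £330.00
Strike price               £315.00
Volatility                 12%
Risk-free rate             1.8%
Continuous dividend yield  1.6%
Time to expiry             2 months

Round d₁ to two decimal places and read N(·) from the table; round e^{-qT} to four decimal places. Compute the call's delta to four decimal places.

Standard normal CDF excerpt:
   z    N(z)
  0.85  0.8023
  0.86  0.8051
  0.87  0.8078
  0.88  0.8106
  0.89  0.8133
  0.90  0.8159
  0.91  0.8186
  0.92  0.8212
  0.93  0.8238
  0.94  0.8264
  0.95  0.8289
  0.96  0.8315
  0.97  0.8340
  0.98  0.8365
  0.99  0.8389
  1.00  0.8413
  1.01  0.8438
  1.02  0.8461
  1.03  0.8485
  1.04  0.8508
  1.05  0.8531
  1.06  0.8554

σ√T = 0.12 × 0.4082 = 0.0490
d₁ = [ln(330/315) + (0.018 − 0.016 + 0.12²/2)·0.1667] / 0.0490 = [0.0465 + 0.0015] / 0.0490 = 0.9809 ⇒ 0.98
N(d₁) = N(0.98) = 0.8365
Δ_call = exp(−qT)·N(d₁) = 0.9973·0.8365 = 0.8342

0.8342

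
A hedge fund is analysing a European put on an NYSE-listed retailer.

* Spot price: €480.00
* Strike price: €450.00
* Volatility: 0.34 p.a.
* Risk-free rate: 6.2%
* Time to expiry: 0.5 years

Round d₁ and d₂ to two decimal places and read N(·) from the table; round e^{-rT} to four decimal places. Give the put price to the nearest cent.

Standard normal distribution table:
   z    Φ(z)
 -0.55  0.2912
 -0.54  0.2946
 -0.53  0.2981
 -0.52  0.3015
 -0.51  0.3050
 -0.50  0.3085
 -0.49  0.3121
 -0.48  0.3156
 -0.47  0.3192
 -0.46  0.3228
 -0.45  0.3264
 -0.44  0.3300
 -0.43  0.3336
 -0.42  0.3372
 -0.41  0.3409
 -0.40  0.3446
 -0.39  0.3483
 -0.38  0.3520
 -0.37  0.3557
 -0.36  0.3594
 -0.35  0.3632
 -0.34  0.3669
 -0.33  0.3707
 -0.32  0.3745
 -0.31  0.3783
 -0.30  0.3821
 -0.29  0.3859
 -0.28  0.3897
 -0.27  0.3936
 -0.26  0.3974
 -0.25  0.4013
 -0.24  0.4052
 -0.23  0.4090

€25.30

σ√T = 0.34 × 0.7071 = 0.2404
ln(S/K) + (r + σ²/2)T = ln(480/450) + (0.062 + 0.34²/2)·0.5 = 0.0645 + 0.0599 = 0.1244
d₁ = 0.1244 / 0.2404 = 0.5176 → 0.52
d₂ = d₁ − σ√T = 0.5176 − 0.2404 = 0.2772 → 0.28
exp(−rT) = exp(−0.062·0.5) = 0.9695
N(−d₂) = N(-0.28) = 0.3897;  N(−d₁) = N(-0.52) = 0.3015
P = 450·0.9695·0.3897 − 480·0.3015 = 170.0164 − 144.7200 = 25.2964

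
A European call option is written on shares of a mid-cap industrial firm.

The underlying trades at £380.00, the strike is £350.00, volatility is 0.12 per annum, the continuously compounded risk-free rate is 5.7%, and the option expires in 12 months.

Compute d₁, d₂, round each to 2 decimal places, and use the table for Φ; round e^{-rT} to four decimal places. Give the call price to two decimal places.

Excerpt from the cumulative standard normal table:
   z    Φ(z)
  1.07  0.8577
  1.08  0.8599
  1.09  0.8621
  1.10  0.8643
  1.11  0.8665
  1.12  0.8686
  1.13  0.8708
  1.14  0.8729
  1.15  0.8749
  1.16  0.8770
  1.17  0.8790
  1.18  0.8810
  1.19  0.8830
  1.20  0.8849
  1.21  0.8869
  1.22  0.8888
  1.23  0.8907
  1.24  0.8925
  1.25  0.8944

£52.00

T = 1;  σ√T = 0.1200
d₁ = [ln(380/350) + (0.057 + ½·0.12²)·1] / (σ√T) = (0.0822 + 0.0642) / 0.1200 = 1.2203 ⇒ 1.22
d₂ = 1.2203 − 0.1200 = 1.1003 ⇒ 1.10
exp(−rT) = exp(−0.057·1) = 0.9446
N(d₁) = N(1.22) = 0.8888;  N(d₂) = N(1.10) = 0.8643
C = 380·0.8888 − 350·0.9446·0.8643 = 337.7440 − 285.7462 = 51.9978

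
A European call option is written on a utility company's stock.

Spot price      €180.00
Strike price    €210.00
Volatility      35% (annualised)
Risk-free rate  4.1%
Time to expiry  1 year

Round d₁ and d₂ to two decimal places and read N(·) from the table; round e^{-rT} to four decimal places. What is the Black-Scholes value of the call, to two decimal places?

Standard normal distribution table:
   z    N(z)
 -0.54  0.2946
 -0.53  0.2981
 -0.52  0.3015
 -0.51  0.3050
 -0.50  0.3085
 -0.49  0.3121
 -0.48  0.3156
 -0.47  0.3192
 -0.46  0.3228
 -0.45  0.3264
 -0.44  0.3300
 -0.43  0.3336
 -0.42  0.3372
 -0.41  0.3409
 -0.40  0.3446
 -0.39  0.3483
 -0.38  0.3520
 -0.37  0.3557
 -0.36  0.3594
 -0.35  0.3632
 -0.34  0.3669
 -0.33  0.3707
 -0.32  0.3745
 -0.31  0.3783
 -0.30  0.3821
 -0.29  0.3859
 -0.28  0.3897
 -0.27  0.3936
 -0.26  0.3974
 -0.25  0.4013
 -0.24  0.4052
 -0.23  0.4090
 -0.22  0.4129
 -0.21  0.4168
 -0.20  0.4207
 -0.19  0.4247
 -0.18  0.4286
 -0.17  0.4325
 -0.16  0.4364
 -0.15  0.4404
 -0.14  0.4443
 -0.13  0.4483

σ√T = 0.35·√1 = 0.3500
d₁ = [ln(180/210) + (0.041 + 0.35²/2)·1] / 0.3500 = [-0.1542 + 0.1022] / 0.3500 = -0.1483 → -0.15
d₂ = d₁ − σ√T = -0.1483 − 0.3500 = -0.4983 → -0.50
exp(−rT) = exp(−0.041·1) = 0.9598
N(d₁) = N(-0.15) = 0.4404;  N(d₂) = N(-0.50) = 0.3085
C = 180·0.4404 − 210·0.9598·0.3085 = 79.2720 − 62.1806 = 17.0914

€17.09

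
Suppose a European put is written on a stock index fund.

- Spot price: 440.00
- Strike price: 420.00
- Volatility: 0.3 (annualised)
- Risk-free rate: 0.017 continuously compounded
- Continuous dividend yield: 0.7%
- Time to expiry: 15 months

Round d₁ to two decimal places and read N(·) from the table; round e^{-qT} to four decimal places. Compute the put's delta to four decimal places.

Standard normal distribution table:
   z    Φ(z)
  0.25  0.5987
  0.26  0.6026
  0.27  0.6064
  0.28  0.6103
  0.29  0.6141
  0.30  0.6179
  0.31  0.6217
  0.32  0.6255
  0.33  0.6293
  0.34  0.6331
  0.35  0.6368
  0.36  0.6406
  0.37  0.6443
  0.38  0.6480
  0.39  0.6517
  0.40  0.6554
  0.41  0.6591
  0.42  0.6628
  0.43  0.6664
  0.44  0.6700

T = 1.25;  σ√T = 0.3354
d₁ = [ln(440/420) + (0.017 − 0.007 + ½·0.3²)·1.25] / (σ√T) = (0.0465 + 0.0688) / 0.3354 = 0.3437 ⇒ 0.34
N(d₁) = N(0.34) = 0.6331
Δ_put = e^(−qT)·(N(d₁) − 1) = 0.9913·(0.6331 − 1) = -0.3637

-0.3637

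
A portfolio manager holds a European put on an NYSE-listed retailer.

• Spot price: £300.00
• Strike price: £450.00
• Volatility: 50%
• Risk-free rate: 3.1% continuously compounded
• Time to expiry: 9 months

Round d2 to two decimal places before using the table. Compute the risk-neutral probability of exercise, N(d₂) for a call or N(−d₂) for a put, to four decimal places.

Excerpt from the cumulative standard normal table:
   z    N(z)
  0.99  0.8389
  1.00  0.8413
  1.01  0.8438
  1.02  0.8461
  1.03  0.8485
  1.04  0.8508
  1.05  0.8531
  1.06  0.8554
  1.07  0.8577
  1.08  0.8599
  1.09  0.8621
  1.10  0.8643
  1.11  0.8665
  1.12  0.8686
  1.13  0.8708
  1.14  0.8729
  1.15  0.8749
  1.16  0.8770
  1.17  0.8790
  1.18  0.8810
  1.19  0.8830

σ√T = 0.5·√0.75 = 0.4330
d₁ = [ln(300/450) + (0.031 + 0.5²/2)·0.75] / 0.4330 = [-0.4055 + 0.1170] / 0.4330 = -0.6662 which rounds to -0.67
d₂ = d₁ − σ√T = -0.6662 − 0.4330 = -1.0992 which rounds to -1.10
Risk-neutral Pr[S_T < K] = N(−d₂) = N(1.10) = 0.8643

0.8643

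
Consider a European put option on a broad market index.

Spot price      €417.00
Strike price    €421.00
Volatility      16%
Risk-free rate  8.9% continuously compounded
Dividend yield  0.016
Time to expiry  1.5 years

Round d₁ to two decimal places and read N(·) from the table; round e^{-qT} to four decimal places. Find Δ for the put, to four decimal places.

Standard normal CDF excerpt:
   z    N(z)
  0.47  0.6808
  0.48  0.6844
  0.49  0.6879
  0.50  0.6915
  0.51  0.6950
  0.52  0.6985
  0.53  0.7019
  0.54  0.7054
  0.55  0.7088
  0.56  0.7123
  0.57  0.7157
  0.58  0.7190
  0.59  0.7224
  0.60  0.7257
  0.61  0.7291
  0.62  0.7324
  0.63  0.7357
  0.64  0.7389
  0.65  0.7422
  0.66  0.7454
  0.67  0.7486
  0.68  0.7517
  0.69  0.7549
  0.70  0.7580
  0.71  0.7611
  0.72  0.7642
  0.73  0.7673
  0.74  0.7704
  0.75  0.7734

-0.2645

σ√T = 0.16 × 1.2247 = 0.1960
ln(S/K) + (r − q + σ²/2)T = ln(417/421) + (0.089 − 0.016 + 0.16²/2)·1.5 = -0.0095 + 0.1287 = 0.1192
d₁ = 0.1192 / 0.1960 = 0.6081 ≈ 0.61
N(d₁) = N(0.61) = 0.7291
Δ_put = e^(−qT)·(N(d₁) − 1) = 0.9763·(0.7291 − 1) = -0.2645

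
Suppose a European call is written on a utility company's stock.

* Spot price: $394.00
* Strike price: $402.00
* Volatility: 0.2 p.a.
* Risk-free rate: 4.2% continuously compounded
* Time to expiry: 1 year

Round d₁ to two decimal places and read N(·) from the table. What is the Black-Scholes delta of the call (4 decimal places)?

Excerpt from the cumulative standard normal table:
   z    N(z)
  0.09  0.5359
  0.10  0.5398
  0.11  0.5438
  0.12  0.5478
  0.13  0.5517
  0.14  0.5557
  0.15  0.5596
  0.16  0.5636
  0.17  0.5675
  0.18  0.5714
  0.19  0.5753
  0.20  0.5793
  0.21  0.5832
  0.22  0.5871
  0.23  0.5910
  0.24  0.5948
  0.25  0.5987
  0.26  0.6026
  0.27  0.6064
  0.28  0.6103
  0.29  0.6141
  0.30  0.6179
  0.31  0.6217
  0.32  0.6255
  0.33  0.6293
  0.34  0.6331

σ√T = 0.2·√1 = 0.2000
ln(S/K) + (r + σ²/2)T = ln(394/402) + (0.042 + 0.2²/2)·1 = -0.0201 + 0.0620 = 0.0419
d₁ = 0.0419 / 0.2000 = 0.2095 → 0.21
N(d₁) = N(0.21) = 0.5832
Δ_call = N(d₁) = 0.5832

0.5832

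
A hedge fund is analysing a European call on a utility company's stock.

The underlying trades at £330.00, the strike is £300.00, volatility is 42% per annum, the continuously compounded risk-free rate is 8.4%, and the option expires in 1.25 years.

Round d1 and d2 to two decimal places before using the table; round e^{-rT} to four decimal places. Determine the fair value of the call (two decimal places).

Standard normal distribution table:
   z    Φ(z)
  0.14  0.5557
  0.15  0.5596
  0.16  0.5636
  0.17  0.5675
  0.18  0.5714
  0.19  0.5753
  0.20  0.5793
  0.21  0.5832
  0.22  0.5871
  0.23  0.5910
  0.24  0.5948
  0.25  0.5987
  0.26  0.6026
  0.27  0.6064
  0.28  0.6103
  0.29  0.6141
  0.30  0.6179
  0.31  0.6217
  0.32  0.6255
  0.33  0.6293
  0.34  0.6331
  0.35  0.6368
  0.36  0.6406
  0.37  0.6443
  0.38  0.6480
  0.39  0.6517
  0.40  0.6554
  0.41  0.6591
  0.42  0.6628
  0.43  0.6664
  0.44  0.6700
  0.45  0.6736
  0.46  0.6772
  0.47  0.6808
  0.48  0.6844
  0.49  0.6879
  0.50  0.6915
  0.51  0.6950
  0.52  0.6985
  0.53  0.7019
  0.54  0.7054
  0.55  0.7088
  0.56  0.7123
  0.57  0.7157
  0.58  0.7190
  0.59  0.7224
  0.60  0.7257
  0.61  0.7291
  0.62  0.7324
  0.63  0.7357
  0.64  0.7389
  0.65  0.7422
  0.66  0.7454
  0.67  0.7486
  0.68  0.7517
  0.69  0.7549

£90.60

σ√T = 0.42·√1.25 = 0.4696
d₁ = [ln(330/300) + (0.084 + ½·0.42²)·1.25] / (σ√T) = (0.0953 + 0.2152) / 0.4696 = 0.6614 ≈ 0.66
d₂ = 0.6614 − 0.4696 = 0.1918 ≈ 0.19
e^(−rT) = e^(−0.084·1.25) = 0.9003
N(d₁) = N(0.66) = 0.7454;  N(d₂) = N(0.19) = 0.5753
C = 330·0.7454 − 300·0.9003·0.5753 = 245.9820 − 155.3828 = 90.5992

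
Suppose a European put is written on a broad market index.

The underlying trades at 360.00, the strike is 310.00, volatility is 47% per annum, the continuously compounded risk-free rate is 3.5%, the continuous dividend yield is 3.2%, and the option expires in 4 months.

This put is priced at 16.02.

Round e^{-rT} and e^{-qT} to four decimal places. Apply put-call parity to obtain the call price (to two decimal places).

exp(−qT) = exp(−0.032·0.3333) = 0.9894;  exp(−rT) = exp(−0.035·0.3333) = 0.9884
Put-call parity: C − P = S·e^(−qT) − K·e^(−rT) = 360·0.9894 − 310·0.9884 = 356.1840 − 306.4040 = 49.7800
C = P + (C − P) = 16.02 + (49.7800) = 65.8000

65.80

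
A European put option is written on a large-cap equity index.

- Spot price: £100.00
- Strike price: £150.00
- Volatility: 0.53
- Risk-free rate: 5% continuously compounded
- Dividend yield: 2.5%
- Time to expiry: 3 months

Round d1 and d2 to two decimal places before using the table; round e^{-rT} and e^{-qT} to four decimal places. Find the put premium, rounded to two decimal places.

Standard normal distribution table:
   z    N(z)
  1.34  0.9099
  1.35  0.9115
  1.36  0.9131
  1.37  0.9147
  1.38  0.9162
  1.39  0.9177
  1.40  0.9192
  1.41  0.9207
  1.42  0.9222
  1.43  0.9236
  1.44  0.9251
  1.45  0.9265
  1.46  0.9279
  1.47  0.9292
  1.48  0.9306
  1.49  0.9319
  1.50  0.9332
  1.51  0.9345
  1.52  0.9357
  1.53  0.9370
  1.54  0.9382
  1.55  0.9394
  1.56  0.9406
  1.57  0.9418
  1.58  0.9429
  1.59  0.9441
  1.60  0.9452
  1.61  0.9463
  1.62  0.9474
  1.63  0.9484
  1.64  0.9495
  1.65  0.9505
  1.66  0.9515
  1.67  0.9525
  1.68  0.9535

£49.76

T = 0.25;  σ√T = 0.2650
d₁ = [ln(100/150) + (0.05 − 0.025 + 0.53²/2)·0.25] / 0.2650 = [-0.4055 + 0.0414] / 0.2650 = -1.3740 ≈ -1.37
d₂ = d₁ − σ√T = -1.3740 − 0.2650 = -1.6390 ≈ -1.64
e^(−qT) = e^(−0.025·0.25) = 0.9938;  e^(−rT) = e^(−0.05·0.25) = 0.9876
N(−d₂) = N(1.64) = 0.9495;  N(−d₁) = N(1.37) = 0.9147
P = 150·0.9876·0.9495 − 100·0.9938·0.9147 = 140.6589 − 90.9029 = 49.7560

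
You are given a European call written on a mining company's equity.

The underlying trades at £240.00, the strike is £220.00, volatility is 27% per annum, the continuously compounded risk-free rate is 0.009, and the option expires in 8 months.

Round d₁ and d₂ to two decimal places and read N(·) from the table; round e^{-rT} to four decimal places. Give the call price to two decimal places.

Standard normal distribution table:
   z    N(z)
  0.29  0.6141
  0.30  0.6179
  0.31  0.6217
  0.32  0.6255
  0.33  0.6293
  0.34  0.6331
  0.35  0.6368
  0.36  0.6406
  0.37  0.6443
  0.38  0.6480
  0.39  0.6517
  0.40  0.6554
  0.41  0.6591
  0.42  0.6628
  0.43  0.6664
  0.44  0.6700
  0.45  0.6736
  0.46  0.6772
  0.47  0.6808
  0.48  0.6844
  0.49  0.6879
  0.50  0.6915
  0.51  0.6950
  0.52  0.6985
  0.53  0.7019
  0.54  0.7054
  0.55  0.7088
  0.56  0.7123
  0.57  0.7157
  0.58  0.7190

σ√T = 0.27 × 0.8165 = 0.2205
ln(S/K) + (r + σ²/2)T = ln(240/220) + (0.009 + 0.27²/2)·0.6667 = 0.0870 + 0.0303 = 0.1173
d₁ = 0.1173 / 0.2205 = 0.5321 which rounds to 0.53
d₂ = d₁ − σ√T = 0.5321 − 0.2205 = 0.3117 which rounds to 0.31
exp(−rT) = exp(−0.009·0.6667) = 0.9940
N(d₁) = N(0.53) = 0.7019;  N(d₂) = N(0.31) = 0.6217
C = 240·0.7019 − 220·0.9940·0.6217 = 168.4560 − 135.9534 = 32.5026

£32.50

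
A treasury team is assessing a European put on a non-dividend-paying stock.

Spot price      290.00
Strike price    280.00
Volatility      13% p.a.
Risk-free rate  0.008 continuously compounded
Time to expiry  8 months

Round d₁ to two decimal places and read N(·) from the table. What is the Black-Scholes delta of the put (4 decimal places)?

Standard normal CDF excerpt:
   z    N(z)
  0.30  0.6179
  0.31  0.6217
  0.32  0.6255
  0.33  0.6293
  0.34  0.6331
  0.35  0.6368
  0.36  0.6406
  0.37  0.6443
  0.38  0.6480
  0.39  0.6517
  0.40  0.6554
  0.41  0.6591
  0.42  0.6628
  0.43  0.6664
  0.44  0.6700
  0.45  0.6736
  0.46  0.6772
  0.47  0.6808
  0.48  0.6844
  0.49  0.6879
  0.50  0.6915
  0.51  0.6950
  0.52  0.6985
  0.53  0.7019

T = 0.6667;  σ√T = 0.1061
ln(S/K) + (r + σ²/2)T = ln(290/280) + (0.008 + 0.13²/2)·0.6667 = 0.0351 + 0.0110 = 0.0461
d₁ = 0.0461 / 0.1061 = 0.4339 ≈ 0.43
N(d₁) = N(0.43) = 0.6664
Δ_put = N(d₁) − 1 = 0.6664 − 1 = -0.3336

-0.3336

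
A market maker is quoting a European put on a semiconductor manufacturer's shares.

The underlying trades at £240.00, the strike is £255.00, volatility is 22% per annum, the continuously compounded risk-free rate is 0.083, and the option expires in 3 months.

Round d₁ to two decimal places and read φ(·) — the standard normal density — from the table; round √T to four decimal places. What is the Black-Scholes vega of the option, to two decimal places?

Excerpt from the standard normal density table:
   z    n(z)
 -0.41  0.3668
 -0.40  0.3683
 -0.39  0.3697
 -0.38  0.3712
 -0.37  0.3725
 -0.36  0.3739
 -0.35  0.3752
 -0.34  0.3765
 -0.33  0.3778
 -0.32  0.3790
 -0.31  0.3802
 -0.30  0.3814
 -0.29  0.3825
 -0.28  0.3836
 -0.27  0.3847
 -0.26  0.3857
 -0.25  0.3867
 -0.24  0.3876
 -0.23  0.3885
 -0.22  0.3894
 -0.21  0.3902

T = 0.25;  σ√T = 0.1100
ln(S/K) + (r + σ²/2)T = ln(240/255) + (0.083 + 0.22²/2)·0.25 = -0.0606 + 0.0268 = -0.0338
d₁ = -0.0338 / 0.1100 = -0.3075 ≈ -0.31
√T = √0.25 = 0.5000
φ(d₁) = φ(-0.31) = 0.3802
vega = S·φ(d₁)·√T = 240·0.3802·0.5000 = 45.6240
(Call and put vega coincide under Black-Scholes.)

45.62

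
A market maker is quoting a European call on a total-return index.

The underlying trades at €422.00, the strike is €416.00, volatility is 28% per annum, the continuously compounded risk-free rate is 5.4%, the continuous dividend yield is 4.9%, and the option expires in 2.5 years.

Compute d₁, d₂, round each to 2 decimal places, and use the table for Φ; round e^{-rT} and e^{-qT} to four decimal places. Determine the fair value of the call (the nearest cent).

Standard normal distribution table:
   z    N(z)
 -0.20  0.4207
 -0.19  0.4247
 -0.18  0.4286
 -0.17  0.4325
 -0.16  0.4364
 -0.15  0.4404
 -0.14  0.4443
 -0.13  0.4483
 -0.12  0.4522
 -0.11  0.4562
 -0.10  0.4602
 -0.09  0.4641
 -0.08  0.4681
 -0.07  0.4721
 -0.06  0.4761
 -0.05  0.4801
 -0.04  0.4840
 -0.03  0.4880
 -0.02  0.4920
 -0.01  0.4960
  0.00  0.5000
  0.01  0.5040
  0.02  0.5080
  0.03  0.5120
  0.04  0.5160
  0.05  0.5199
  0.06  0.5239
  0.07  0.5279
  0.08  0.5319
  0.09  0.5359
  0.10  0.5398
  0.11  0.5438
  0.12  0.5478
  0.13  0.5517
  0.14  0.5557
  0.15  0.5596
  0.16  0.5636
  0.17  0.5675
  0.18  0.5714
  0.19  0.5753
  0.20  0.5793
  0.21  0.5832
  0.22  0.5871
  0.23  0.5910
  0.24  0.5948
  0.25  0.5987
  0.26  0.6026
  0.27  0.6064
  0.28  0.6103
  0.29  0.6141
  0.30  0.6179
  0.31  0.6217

σ√T = 0.28·√2.5 = 0.4427
ln(S/K) + (r − q + σ²/2)T = ln(422/416) + (0.054 − 0.049 + 0.28²/2)·2.5 = 0.0143 + 0.1105 = 0.1248
d₁ = 0.1248 / 0.4427 = 0.2819 ≈ 0.28
d₂ = d₁ − σ√T = 0.2819 − 0.4427 = -0.1608 ≈ -0.16
e^(−qT) = e^(−0.049·2.5) = 0.8847;  e^(−rT) = e^(−0.054·2.5) = 0.8737
N(d₁) = N(0.28) = 0.6103;  N(d₂) = N(-0.16) = 0.4364
C = 422·0.8847·0.6103 − 416·0.8737·0.4364 = 227.8515 − 158.6136 = 69.2379

€69.24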